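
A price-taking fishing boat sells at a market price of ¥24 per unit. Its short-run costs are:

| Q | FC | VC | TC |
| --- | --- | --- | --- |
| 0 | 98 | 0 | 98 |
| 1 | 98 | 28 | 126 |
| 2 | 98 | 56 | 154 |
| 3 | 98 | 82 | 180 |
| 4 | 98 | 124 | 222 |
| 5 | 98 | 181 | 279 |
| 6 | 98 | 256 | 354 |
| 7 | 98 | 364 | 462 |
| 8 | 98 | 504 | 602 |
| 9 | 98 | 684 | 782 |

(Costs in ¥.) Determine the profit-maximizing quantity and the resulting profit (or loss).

Q = 0 (shut down); profit = -¥98

Profit at each row (π = 24Q − TC): Q=0: -98; Q=1: -102; Q=2: -106; Q=3: -108; Q=4: -126; Q=5: -159; Q=6: -210; Q=7: -294; Q=8: -410; Q=9: -566.
Profit is highest at Q = 0. Equivalently, the lowest AVC in the table is 82/3 ≈ ¥27.33 at Q = 3, and P = ¥24 falls below it — price never covers variable cost, so the firm shuts down and loses only its fixed cost.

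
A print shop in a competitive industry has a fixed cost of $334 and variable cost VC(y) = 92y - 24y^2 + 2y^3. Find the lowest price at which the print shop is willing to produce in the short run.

$20 per unit

Short-run supply begins at min AVC. From VC = 92y - 24y^2 + 2y^3, AVC = 92 - 24y + 2y^2.
dAVC/dy = -24 + 4y = 0 gives y = 6. min AVC = 92 - 24·6 + 2·6^2 = 20.
So the shutdown price is $20.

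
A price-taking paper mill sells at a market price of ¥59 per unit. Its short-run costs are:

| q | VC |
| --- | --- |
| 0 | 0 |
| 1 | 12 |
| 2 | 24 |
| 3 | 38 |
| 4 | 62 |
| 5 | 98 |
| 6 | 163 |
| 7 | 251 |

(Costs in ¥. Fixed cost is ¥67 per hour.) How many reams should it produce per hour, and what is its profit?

Compute π = P·q − TC at each output: q=0: -67; q=1: -20; q=2: 27; q=3: 72; q=4: 107; q=5: 130; q=6: 124; q=7: 95.
Profit is maximized at q = 5. AVC there is 98/5 = ¥19.60 ≤ P, so producing beats shutting down (which would give -¥67).

q = 5; profit = ¥130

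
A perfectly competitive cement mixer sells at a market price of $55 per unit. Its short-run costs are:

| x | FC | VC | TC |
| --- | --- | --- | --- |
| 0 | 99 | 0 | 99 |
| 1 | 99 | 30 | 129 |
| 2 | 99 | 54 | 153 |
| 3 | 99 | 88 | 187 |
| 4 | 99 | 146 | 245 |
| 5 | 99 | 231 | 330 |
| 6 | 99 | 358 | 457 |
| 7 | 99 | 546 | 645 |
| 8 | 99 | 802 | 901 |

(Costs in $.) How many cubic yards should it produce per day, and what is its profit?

Compute π = P·x − TC at each output: x=0: -99; x=1: -74; x=2: -43; x=3: -22; x=4: -25; x=5: -55; x=6: -127; x=7: -260; x=8: -461.
Profit is maximized at x = 3. AVC there is 88/3 = $29.33 ≤ P, so producing beats shutting down (which would give -$99).

x = 3; profit = -$22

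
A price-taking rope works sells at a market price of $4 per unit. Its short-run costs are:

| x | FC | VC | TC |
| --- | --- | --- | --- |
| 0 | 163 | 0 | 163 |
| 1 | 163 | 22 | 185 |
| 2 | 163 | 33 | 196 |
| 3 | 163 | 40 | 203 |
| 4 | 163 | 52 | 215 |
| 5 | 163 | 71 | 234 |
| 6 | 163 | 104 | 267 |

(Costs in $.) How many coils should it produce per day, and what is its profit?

Profit at each row (π = 4x − TC): x=0: -163; x=1: -181; x=2: -188; x=3: -191; x=4: -199; x=5: -214; x=6: -243.
Profit is highest at x = 0. Equivalently, the lowest AVC in the table is 52/4 ≈ $13 at x = 4, and P = $4 falls below it — price never covers variable cost, so the firm shuts down and loses only its fixed cost.

x = 0 (shut down); profit = -$163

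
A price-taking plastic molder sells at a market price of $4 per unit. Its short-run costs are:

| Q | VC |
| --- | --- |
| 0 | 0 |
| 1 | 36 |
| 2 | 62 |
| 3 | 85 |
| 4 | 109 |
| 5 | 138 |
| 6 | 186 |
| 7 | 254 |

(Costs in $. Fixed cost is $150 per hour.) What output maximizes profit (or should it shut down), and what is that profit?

Tabulate TR − TC: Q=0: -150; Q=1: -182; Q=2: -204; Q=3: -223; Q=4: -243; Q=5: -268; Q=6: -312; Q=7: -376.
Profit is highest at Q = 0. Equivalently, the lowest AVC in the table is 109/4 ≈ $27.25 at Q = 4, and P = $4 falls below it — price never covers variable cost, so the firm shuts down and loses only its fixed cost.

Q = 0 (shut down); profit = -$150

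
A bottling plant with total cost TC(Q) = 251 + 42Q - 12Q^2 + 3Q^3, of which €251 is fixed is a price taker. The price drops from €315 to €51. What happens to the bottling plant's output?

Output falls from 7 to 3

AVC = 42 - 12Q + 3Q^2, minimized at Q = 2 where min AVC = €30. MC = 42 - 24Q + 9Q^2.
At P = €315 ≥ min AVC, set P = MC on the rising branch: Q = 7.
At P = €51 ≥ min AVC, set P = MC: Q = 3. The firm stays open but cuts output.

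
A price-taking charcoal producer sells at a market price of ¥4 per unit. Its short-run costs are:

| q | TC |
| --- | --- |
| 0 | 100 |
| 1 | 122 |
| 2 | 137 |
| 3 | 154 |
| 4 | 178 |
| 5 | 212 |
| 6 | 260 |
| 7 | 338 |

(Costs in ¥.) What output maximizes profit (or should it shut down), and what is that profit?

Profit at each row (π = 4q − TC): q=0: -100; q=1: -118; q=2: -129; q=3: -142; q=4: -162; q=5: -192; q=6: -236; q=7: -310.
Profit is highest at q = 0. Equivalently, the lowest AVC in the table is 54/3 ≈ ¥18 at q = 3, and P = ¥4 falls below it — price never covers variable cost, so the firm shuts down and loses only its fixed cost.

q = 0 (shut down); profit = -¥100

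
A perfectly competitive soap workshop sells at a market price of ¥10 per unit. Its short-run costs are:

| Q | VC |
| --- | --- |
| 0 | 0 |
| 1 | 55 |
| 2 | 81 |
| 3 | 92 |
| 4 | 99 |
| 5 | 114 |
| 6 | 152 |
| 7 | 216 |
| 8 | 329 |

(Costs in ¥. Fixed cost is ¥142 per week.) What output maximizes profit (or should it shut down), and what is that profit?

Compute π = P·Q − TC at each output: Q=0: -142; Q=1: -187; Q=2: -203; Q=3: -204; Q=4: -201; Q=5: -206; Q=6: -234; Q=7: -288; Q=8: -391.
Profit is highest at Q = 0. Equivalently, the lowest AVC in the table is 114/5 ≈ ¥22.80 at Q = 5, and P = ¥10 falls below it — price never covers variable cost, so the firm shuts down and loses only its fixed cost.

Q = 0 (shut down); profit = -¥142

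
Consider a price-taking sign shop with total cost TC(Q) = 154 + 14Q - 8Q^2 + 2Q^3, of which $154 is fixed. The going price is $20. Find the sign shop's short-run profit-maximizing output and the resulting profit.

Profit = -$118 at Q = 3

AVC = 14 - 8Q + 2Q^2 has its minimum $6 at Q = 2; price $20 clears that bar, so the firm operates.
With MC = 14 - 16Q + 6Q^2, P = MC on the upward-sloping part at Q* = 3.
TR = 20·3 = 60. TC = 154 + 24 = 178. Profit = 60 − 178 = -$118.
Shutting down would mean losing the fixed cost of $154, so operating at a loss of $118 is better by $36.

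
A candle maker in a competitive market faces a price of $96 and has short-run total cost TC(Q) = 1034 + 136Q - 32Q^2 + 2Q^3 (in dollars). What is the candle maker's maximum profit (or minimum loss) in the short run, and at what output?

Profit = -$234 at Q = 10

AVC = 136 - 32Q + 2Q^2; min AVC = $8 at Q = 8. Since P = $96 ≥ min AVC, the firm produces.
With MC = 136 - 64Q + 6Q^2, P = MC on the upward-sloping part at Q* = 10.
TR = 96·10 = 960. TC = 1034 + 160 = 1194. Profit = 960 − 1194 = -$234.
That loss of $234 beats the $1034 the firm would lose by shutting down; producing recovers $800 of fixed cost.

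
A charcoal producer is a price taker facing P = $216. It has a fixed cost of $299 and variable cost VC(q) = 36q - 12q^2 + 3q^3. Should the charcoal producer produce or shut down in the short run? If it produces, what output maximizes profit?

Produce at q = 6

From TC, MC = TC'(q) = 36 - 24q + 9q^2 and AVC = VC/q = 36 - 12q + 3q^2.
AVC is minimized where dAVC/dq = -12 + 6q = 0, at q = 2; min AVC = 36 - 12·2 + 3·2^2 = $24.
Because $216 ≥ $24, revenue can cover variable cost; the firm operates.
Set P = MC: 216 = 36 - 24q + 9q^2 → -180 - 24q + 9q^2 = 0. The roots are q = -10/3 and q = 6; the profit-maximizing output is on the rising part of MC, so q* = 6.
Check: AVC at q = 6 is $72 ≤ P, so revenue covers variable cost.
Profit = P·q − TC = 216·6 − 731 = $565.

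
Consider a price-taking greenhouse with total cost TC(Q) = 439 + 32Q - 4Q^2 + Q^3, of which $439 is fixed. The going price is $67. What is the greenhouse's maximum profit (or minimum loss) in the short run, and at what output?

Profit = -$289 at Q = 5

AVC = 32 - 4Q + Q^2 has its minimum $28 at Q = 2; price $67 clears that bar, so the firm operates.
MC = 32 - 8Q + 3Q^2. Setting P = MC and taking the root on the rising branch gives Q* = 5.
TR = 67·5 = 335. TC = 439 + 185 = 624. Profit = 335 − 624 = -$289.
That loss of $289 beats the $439 the firm would lose by shutting down; producing recovers $150 of fixed cost.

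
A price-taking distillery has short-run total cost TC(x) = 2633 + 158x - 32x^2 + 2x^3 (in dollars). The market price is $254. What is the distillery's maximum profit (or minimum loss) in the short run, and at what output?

Profit = -$329 at x = 12

AVC = 158 - 32x + 2x^2 has its minimum $30 at x = 8; price $254 clears that bar, so the firm operates.
With MC = 158 - 64x + 6x^2, P = MC on the upward-sloping part at x* = 12.
TR = 254·12 = 3048. TC = 2633 + 744 = 3377. Profit = 3048 − 3377 = -$329.
Shutting down would mean losing the fixed cost of $2633, so operating at a loss of $329 is better by $2304.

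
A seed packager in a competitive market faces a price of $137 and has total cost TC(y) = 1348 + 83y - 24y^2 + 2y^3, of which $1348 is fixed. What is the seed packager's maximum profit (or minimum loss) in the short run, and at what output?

AVC = 83 - 24y + 2y^2; min AVC = $11 at y = 6. Since P = $137 ≥ min AVC, the firm produces.
MC = 83 - 48y + 6y^2. Setting P = MC and taking the root on the rising branch gives y* = 9.
TR = 137·9 = 1233. TC = 1348 + 261 = 1609. Profit = 1233 − 1609 = -$376.
That loss of $376 beats the $1348 the firm would lose by shutting down; producing recovers $972 of fixed cost.

Profit = -$376 at y = 9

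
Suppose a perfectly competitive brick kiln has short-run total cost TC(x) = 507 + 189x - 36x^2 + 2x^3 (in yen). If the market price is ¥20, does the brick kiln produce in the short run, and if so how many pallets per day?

Shut down

Strip out fixed cost: VC = 189x - 36x^2 + 2x^3. Then AVC = 189 - 36x + 2x^2 and MC = 189 - 72x + 6x^2.
AVC hits its minimum where MC = AVC, at x = 9, giving min AVC = 189 - 36·9 + 2·9^2 = ¥27.
With P < min AVC (¥20 < ¥27), every unit sold adds to the loss.
Shutting down limits the loss to fixed cost, ¥507.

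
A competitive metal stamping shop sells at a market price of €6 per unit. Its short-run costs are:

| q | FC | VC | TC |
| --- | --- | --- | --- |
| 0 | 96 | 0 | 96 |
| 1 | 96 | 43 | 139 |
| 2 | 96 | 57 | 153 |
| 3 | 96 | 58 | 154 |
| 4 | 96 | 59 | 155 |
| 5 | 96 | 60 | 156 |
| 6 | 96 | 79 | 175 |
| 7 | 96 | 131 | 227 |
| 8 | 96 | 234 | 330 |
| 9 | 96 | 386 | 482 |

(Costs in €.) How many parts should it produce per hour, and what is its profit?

Compute π = P·q − TC at each output: q=0: -96; q=1: -133; q=2: -141; q=3: -136; q=4: -131; q=5: -126; q=6: -139; q=7: -185; q=8: -282; q=9: -428.
Profit is highest at q = 0. Equivalently, the lowest AVC in the table is 60/5 ≈ €12 at q = 5, and P = €6 falls below it — price never covers variable cost, so the firm shuts down and loses only its fixed cost.

q = 0 (shut down); profit = -€96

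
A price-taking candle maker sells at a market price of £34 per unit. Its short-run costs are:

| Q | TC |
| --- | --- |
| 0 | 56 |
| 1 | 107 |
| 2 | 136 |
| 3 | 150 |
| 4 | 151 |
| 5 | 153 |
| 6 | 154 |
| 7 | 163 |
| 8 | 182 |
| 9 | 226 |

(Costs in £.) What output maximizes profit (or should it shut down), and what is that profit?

Q = 8; profit = £90

Profit at each row (π = 34Q − TC): Q=0: -56; Q=1: -73; Q=2: -68; Q=3: -48; Q=4: -15; Q=5: 17; Q=6: 50; Q=7: 75; Q=8: 90; Q=9: 80.
Profit is maximized at Q = 8. AVC there is 126/8 = £15.75 ≤ P, so producing beats shutting down (which would give -£56).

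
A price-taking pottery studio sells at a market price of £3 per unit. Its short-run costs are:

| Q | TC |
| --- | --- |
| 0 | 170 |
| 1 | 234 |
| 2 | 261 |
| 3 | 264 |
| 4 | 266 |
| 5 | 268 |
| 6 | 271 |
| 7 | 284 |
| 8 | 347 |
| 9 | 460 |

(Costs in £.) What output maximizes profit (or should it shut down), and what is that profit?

Q = 0 (shut down); profit = -£170

Compute π = P·Q − TC at each output: Q=0: -170; Q=1: -231; Q=2: -255; Q=3: -255; Q=4: -254; Q=5: -253; Q=6: -253; Q=7: -263; Q=8: -323; Q=9: -433.
Profit is highest at Q = 0. Equivalently, the lowest AVC in the table is 114/7 ≈ £16.29 at Q = 7, and P = £3 falls below it — price never covers variable cost, so the firm shuts down and loses only its fixed cost.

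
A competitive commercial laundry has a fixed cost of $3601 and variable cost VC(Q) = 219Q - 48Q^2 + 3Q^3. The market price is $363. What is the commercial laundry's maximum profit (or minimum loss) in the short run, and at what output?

Profit = -$145 at Q = 12

AVC = 219 - 48Q + 3Q^2; min AVC = $27 at Q = 8. Since P = $363 ≥ min AVC, the firm produces.
With MC = 219 - 96Q + 9Q^2, P = MC on the upward-sloping part at Q* = 12.
TR = 363·12 = 4356. TC = 3601 + 900 = 4501. Profit = 4356 − 4501 = -$145.
That loss of $145 beats the $3601 the firm would lose by shutting down; producing recovers $3456 of fixed cost.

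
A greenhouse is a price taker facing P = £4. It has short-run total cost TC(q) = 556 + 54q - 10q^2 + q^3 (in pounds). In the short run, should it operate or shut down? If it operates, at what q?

Shut down

Strip out fixed cost: VC = 54q - 10q^2 + q^3. Then AVC = 54 - 10q + q^2 and MC = 54 - 20q + 3q^2.
AVC hits its minimum where MC = AVC, at q = 5, giving min AVC = 54 - 10·5 + 5^2 = £29.
P = £4 lies below min AVC = £29; no output level covers variable cost.
Shutting down limits the loss to fixed cost, £556.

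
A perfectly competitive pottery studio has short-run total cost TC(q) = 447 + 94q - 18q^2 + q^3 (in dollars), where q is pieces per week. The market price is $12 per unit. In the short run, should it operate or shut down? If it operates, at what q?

Shut down

From TC, MC = TC'(q) = 94 - 36q + 3q^2 and AVC = VC/q = 94 - 18q + q^2.
The AVC parabola has its vertex at q = 18/2 = 9, where AVC = 94 - 18·9 + 9^2 = $13.
With P < min AVC ($12 < $13), every unit sold adds to the loss.
The firm minimizes its loss by shutting down and losing only its fixed cost of $447.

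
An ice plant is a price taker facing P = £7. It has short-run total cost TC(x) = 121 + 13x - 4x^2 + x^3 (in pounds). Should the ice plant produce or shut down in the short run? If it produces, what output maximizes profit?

Variable cost is VC = 13x - 4x^2 + x^3, so AVC = VC/x = 13 - 4x + x^2 and MC = dTC/dx = 13 - 8x + 3x^2.
AVC is minimized where dAVC/dx = -4 + 2x = 0, at x = 2; min AVC = 13 - 4·2 + 2^2 = £9.
Since P = £7 < min AVC = £9, price fails to cover variable cost at any output.
Best response: produce nothing and absorb the £121 fixed cost.

Shut down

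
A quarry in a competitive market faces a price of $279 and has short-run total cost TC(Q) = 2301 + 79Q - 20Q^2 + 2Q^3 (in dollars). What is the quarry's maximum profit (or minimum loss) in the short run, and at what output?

AVC = 79 - 20Q + 2Q^2 has its minimum $29 at Q = 5; price $279 clears that bar, so the firm operates.
MC = 79 - 40Q + 6Q^2. Setting P = MC and taking the root on the rising branch gives Q* = 10.
TR = 279·10 = 2790. TC = 2301 + 790 = 3091. Profit = 2790 − 3091 = -$301.
Shutting down would mean losing the fixed cost of $2301, so operating at a loss of $301 is better by $2000.

Profit = -$301 at Q = 10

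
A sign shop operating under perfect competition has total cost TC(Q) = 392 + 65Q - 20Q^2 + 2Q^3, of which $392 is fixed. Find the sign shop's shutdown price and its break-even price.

Shutdown price = $15; break-even price = $79

AVC = 65 - 20Q + 2Q^2; minimized at Q = 5, giving min AVC = $15. That is the shutdown price.
ATC = 392/Q + 65 - 20Q + 2Q^2. Setting dATC/dQ = −392/Q^2 − 20 + 4Q = 0 gives Q = 7 (since 4·7^3 − 20·7^2 = 392).
min ATC = 392/7 + 65 − 20·7 + 2·7^2 = $79. That is the break-even price.
For $15 ≤ P < $79 the firm produces at a loss; below $15 it shuts down.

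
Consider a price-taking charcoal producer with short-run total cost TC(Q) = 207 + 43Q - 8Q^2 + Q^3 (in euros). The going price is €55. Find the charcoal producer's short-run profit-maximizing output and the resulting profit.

Profit = -€63 at Q = 6

AVC = 43 - 8Q + Q^2 has its minimum €27 at Q = 4; price €55 clears that bar, so the firm operates.
With MC = 43 - 16Q + 3Q^2, P = MC on the upward-sloping part at Q* = 6.
TR = 55·6 = 330. TC = 207 + 186 = 393. Profit = 330 − 393 = -€63.
That loss of €63 beats the €207 the firm would lose by shutting down; producing recovers €144 of fixed cost.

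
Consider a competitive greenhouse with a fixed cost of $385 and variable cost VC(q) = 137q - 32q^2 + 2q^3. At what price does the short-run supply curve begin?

$9 per unit

Short-run supply begins at min AVC. From VC = 137q - 32q^2 + 2q^3, AVC = 137 - 32q + 2q^2.
At the minimum of AVC, MC = AVC. MC = 137 - 64q + 6q^2; setting MC = AVC gives 4q^2 - 32q = 0, so q = 8. min AVC = 9.
So the shutdown price is $9.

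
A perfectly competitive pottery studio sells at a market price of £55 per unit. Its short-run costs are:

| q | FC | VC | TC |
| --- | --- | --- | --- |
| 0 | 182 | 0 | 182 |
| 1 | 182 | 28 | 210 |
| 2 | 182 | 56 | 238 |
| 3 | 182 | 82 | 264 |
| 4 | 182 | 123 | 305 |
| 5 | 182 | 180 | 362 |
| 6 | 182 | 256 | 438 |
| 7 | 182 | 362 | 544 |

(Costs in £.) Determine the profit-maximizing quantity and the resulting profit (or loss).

Compute π = P·q − TC at each output: q=0: -182; q=1: -155; q=2: -128; q=3: -99; q=4: -85; q=5: -87; q=6: -108; q=7: -159.
Profit is maximized at q = 4. AVC there is 123/4 = £30.75 ≤ P, so producing beats shutting down (which would give -£182).

q = 4; profit = -£85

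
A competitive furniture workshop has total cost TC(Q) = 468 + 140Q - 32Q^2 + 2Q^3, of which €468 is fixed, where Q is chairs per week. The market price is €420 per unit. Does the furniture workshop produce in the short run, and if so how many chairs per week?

Produce at Q = 14

From TC, MC = TC'(Q) = 140 - 64Q + 6Q^2 and AVC = VC/Q = 140 - 32Q + 2Q^2.
The AVC parabola has its vertex at Q = 32/4 = 8, where AVC = 140 - 32·8 + 2·8^2 = €12.
Because €420 ≥ €12, revenue can cover variable cost; the firm operates.
P = MC gives -280 - 64Q + 6Q^2 = 0, with roots -10/3 and 14. Take the larger (rising MC): Q* = 14.
Check: AVC at Q = 14 is €84 ≤ P, so revenue covers variable cost.
Profit = P·Q − TC = 420·14 − 1644 = €4236.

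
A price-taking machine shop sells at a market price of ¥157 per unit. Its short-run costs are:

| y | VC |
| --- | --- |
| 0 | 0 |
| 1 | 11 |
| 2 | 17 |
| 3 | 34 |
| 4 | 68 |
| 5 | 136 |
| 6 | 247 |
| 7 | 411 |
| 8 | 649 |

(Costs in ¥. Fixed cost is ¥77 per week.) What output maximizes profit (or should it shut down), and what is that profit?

y = 6; profit = ¥618

Profit at each row (π = 157y − TC): y=0: -77; y=1: 69; y=2: 220; y=3: 360; y=4: 483; y=5: 572; y=6: 618; y=7: 611; y=8: 530.
Profit is maximized at y = 6. AVC there is 247/6 = ¥41.17 ≤ P, so producing beats shutting down (which would give -¥77).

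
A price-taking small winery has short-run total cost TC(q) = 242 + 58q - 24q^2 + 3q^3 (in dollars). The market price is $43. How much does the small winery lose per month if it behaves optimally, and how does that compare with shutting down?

AVC = 58 - 24q + 3q^2; min AVC = $10 at q = 4. Since P = $43 ≥ min AVC, the firm produces.
MC = 58 - 48q + 9q^2. Setting P = MC and taking the root on the rising branch gives q* = 5.
TR = 43·5 = 215. TC = 242 + 65 = 307. Profit = 215 − 307 = -$92.
Shutting down would mean losing the fixed cost of $242, so operating at a loss of $92 is better by $150.

Profit = -$92 at q = 5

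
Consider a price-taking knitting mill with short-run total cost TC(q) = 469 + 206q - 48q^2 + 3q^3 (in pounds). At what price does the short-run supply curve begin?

Short-run supply begins at min AVC. From VC = 206q - 48q^2 + 3q^3, AVC = 206 - 48q + 3q^2.
dAVC/dq = -48 + 6q = 0 gives q = 8. min AVC = 206 - 48·8 + 3·8^2 = 14.
So the shutdown price is £14.

£14 per unit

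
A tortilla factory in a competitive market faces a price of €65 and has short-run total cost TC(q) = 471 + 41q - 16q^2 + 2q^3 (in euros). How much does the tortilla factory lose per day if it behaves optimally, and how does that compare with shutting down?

Profit = -€183 at q = 6

AVC = 41 - 16q + 2q^2; min AVC = €9 at q = 4. Since P = €65 ≥ min AVC, the firm produces.
With MC = 41 - 32q + 6q^2, P = MC on the upward-sloping part at q* = 6.
TR = 65·6 = 390. TC = 471 + 102 = 573. Profit = 390 − 573 = -€183.
Shutting down would mean losing the fixed cost of €471, so operating at a loss of €183 is better by €288.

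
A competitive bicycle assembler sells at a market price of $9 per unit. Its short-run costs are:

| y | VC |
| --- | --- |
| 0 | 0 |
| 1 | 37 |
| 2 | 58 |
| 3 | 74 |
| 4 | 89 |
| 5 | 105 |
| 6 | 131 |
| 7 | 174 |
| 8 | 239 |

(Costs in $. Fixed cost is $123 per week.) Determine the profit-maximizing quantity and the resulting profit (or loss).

Tabulate TR − TC: y=0: -123; y=1: -151; y=2: -163; y=3: -170; y=4: -176; y=5: -183; y=6: -200; y=7: -234; y=8: -290.
Profit is highest at y = 0. Equivalently, the lowest AVC in the table is 105/5 ≈ $21 at y = 5, and P = $9 falls below it — price never covers variable cost, so the firm shuts down and loses only its fixed cost.

y = 0 (shut down); profit = -$123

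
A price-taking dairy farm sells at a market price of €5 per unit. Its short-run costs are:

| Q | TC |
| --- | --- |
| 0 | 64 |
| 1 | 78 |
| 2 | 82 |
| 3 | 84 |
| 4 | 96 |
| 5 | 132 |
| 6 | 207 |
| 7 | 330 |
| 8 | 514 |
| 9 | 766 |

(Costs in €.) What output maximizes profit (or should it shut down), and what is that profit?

Q = 0 (shut down); profit = -€64

Profit at each row (π = 5Q − TC): Q=0: -64; Q=1: -73; Q=2: -72; Q=3: -69; Q=4: -76; Q=5: -107; Q=6: -177; Q=7: -295; Q=8: -474; Q=9: -721.
Profit is highest at Q = 0. Equivalently, the lowest AVC in the table is 20/3 ≈ €6.67 at Q = 3, and P = €5 falls below it — price never covers variable cost, so the firm shuts down and loses only its fixed cost.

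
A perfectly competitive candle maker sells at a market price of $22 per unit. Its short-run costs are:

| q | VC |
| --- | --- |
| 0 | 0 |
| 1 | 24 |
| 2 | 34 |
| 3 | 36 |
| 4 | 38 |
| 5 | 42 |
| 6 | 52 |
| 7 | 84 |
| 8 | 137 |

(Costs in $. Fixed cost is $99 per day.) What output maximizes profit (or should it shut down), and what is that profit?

q = 6; profit = -$19

Profit at each row (π = 22q − TC): q=0: -99; q=1: -101; q=2: -89; q=3: -69; q=4: -49; q=5: -31; q=6: -19; q=7: -29; q=8: -60.
Profit is maximized at q = 6. AVC there is 52/6 = $8.67 ≤ P, so producing beats shutting down (which would give -$99).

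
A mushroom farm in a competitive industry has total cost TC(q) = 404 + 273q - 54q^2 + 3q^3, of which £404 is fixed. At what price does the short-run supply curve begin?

£30 per unit

Short-run supply begins at min AVC. From VC = 273q - 54q^2 + 3q^3, AVC = 273 - 54q + 3q^2.
At the minimum of AVC, MC = AVC. MC = 273 - 108q + 9q^2; setting MC = AVC gives 6q^2 - 54q = 0, so q = 9. min AVC = 30.
The firm shuts down for any P below £30.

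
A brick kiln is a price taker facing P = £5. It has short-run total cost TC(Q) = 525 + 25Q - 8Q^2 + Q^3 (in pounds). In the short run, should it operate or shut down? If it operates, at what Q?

Shut down

Variable cost is VC = 25Q - 8Q^2 + Q^3, so AVC = VC/Q = 25 - 8Q + Q^2 and MC = dTC/dQ = 25 - 16Q + 3Q^2.
AVC is minimized where dAVC/dQ = -8 + 2Q = 0, at Q = 4; min AVC = 25 - 8·4 + 4^2 = £9.
Since P = £5 < min AVC = £9, price fails to cover variable cost at any output.
Shutting down limits the loss to fixed cost, £525.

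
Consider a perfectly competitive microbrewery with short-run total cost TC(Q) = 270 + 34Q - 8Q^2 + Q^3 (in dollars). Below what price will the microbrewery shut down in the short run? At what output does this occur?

$18 per unit, at Q = 4

The shutdown price is the minimum of AVC. VC = 34Q - 8Q^2 + Q^3, so AVC = 34 - 8Q + Q^2.
At the minimum of AVC, MC = AVC. MC = 34 - 16Q + 3Q^2; setting MC = AVC gives 2Q^2 - 8Q = 0, so Q = 4. min AVC = 18.
For P < $18 the firm produces nothing.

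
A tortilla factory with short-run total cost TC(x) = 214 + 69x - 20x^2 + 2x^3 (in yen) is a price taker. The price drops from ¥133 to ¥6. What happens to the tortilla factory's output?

Output falls from 8 to 0 (the firm shuts down)

AVC = 69 - 20x + 2x^2, minimized at x = 5 where min AVC = ¥19. MC = 69 - 40x + 6x^2.
With P = ¥133 above the shutdown price, P = MC gives x = 8.
At P = ¥6 < min AVC = ¥19, price no longer covers variable cost at any output, so the firm shuts down: x = 0.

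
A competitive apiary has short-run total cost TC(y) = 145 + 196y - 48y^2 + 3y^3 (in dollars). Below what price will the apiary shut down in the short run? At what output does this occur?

The shutdown price is the minimum of AVC. VC = 196y - 48y^2 + 3y^3, so AVC = 196 - 48y + 3y^2.
At the minimum of AVC, MC = AVC. MC = 196 - 96y + 9y^2; setting MC = AVC gives 6y^2 - 48y = 0, so y = 8. min AVC = 4.
For P < $4 the firm produces nothing.

$4 per unit, at y = 8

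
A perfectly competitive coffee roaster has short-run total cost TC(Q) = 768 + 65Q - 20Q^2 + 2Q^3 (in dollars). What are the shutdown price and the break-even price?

Shutdown price = min AVC. AVC = 65 - 20Q + 2Q^2, with vertex at Q = 5 and minimum $15.
ATC = 768/Q + 65 - 20Q + 2Q^2. Setting dATC/dQ = −768/Q^2 − 20 + 4Q = 0 gives Q = 8 (since 4·8^3 − 20·8^2 = 768).
min ATC = 768/8 + 65 − 20·8 + 2·8^2 = $129. That is the break-even price.
Between these two prices the firm operates at a loss; above $129 it earns a profit.

Shutdown price = $15; break-even price = $129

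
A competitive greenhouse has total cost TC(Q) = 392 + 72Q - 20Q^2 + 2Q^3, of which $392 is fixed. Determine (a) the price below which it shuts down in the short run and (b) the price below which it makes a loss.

Shutdown price = $22; break-even price = $86

Shutdown price = min AVC. AVC = 72 - 20Q + 2Q^2, with vertex at Q = 5 and minimum $22.
ATC = 392/Q + 72 - 20Q + 2Q^2. Setting dATC/dQ = −392/Q^2 − 20 + 4Q = 0 gives Q = 7 (since 4·7^3 − 20·7^2 = 392).
min ATC = 392/7 + 72 − 20·7 + 2·7^2 = $86. That is the break-even price.
For $22 ≤ P < $86 the firm produces at a loss; below $22 it shuts down.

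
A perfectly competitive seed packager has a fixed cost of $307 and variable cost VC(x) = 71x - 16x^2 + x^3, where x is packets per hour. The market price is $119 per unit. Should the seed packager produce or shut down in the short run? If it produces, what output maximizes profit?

Strip out fixed cost: VC = 71x - 16x^2 + x^3. Then AVC = 71 - 16x + x^2 and MC = 71 - 32x + 3x^2.
AVC hits its minimum where MC = AVC, at x = 8, giving min AVC = 71 - 16·8 + 8^2 = $7.
P = $119 exceeds min AVC = $7, so the firm stays open.
Set P = MC: 119 = 71 - 32x + 3x^2 → -48 - 32x + 3x^2 = 0. The roots are x = -4/3 and x = 12; the profit-maximizing output is on the rising part of MC, so x* = 12.
Check: AVC at x = 12 is $23 ≤ P, so revenue covers variable cost.
Profit = P·x − TC = 119·12 − 583 = $845.

Produce at x = 12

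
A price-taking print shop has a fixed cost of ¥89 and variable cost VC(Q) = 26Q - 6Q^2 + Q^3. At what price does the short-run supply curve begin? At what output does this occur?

¥17 per unit, at Q = 3

The firm shuts down when price falls below the minimum of average variable cost. AVC = VC/Q = 26 - 6Q + Q^2.
At the minimum of AVC, MC = AVC. MC = 26 - 12Q + 3Q^2; setting MC = AVC gives 2Q^2 - 6Q = 0, so Q = 3. min AVC = 17.
For P < ¥17 the firm produces nothing.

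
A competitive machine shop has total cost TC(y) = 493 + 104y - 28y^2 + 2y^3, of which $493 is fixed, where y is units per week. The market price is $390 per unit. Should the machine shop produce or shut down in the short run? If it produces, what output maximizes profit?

Produce at y = 13

From TC, MC = TC'(y) = 104 - 56y + 6y^2 and AVC = VC/y = 104 - 28y + 2y^2.
AVC is minimized where dAVC/dy = -28 + 4y = 0, at y = 7; min AVC = 104 - 28·7 + 2·7^2 = $6.
P = $390 exceeds min AVC = $6, so the firm stays open.
Set P = MC: 390 = 104 - 56y + 6y^2 → -286 - 56y + 6y^2 = 0. The roots are y = -11/3 and y = 13; the profit-maximizing output is on the rising part of MC, so y* = 13.
Check: AVC at y = 13 is $78 ≤ P, so revenue covers variable cost.
Profit = P·y − TC = 390·13 − 1507 = $3563.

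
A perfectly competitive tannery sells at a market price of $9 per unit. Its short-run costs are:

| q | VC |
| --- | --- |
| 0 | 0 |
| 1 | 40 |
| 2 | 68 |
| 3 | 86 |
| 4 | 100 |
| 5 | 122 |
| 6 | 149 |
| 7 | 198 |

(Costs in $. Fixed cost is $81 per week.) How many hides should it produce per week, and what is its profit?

q = 0 (shut down); profit = -$81

Tabulate TR − TC: q=0: -81; q=1: -112; q=2: -131; q=3: -140; q=4: -145; q=5: -158; q=6: -176; q=7: -216.
Profit is highest at q = 0. Equivalently, the lowest AVC in the table is 122/5 ≈ $24.40 at q = 5, and P = $9 falls below it — price never covers variable cost, so the firm shuts down and loses only its fixed cost.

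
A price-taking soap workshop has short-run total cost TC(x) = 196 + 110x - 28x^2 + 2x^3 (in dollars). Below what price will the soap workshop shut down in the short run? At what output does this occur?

The shutdown price is the minimum of AVC. VC = 110x - 28x^2 + 2x^3, so AVC = 110 - 28x + 2x^2.
At the minimum of AVC, MC = AVC. MC = 110 - 56x + 6x^2; setting MC = AVC gives 4x^2 - 28x = 0, so x = 7. min AVC = 12.
So the shutdown price is $12.

$12 per unit, at x = 7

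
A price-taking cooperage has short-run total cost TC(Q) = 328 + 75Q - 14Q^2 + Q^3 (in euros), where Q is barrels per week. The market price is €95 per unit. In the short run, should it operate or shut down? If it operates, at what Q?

Variable cost is VC = 75Q - 14Q^2 + Q^3, so AVC = VC/Q = 75 - 14Q + Q^2 and MC = dTC/dQ = 75 - 28Q + 3Q^2.
AVC hits its minimum where MC = AVC, at Q = 7, giving min AVC = 75 - 14·7 + 7^2 = €26.
P = €95 exceeds min AVC = €26, so the firm stays open.
Set P = MC: 95 = 75 - 28Q + 3Q^2 → -20 - 28Q + 3Q^2 = 0. The roots are Q = -2/3 and Q = 10; the profit-maximizing output is on the rising part of MC, so Q* = 10.
Check: AVC at Q = 10 is €35 ≤ P, so revenue covers variable cost.
Profit = P·Q − TC = 95·10 − 678 = €272.

Produce at Q = 10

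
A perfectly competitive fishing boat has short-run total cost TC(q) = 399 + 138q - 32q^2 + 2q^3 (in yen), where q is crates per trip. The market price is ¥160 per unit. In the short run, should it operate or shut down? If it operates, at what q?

From TC, MC = TC'(q) = 138 - 64q + 6q^2 and AVC = VC/q = 138 - 32q + 2q^2.
AVC is minimized where dAVC/dq = -32 + 4q = 0, at q = 8; min AVC = 138 - 32·8 + 2·8^2 = ¥10.
P = ¥160 exceeds min AVC = ¥10, so the firm stays open.
Solving P = MC: -22 - 64q + 6q^2 = 0 ⇒ q = -1/3 or 11. On the upward-sloping branch, q* = 11.
Check: AVC at q = 11 is ¥28 ≤ P, so revenue covers variable cost.
Profit = P·q − TC = 160·11 − 707 = ¥1053.

Produce at q = 11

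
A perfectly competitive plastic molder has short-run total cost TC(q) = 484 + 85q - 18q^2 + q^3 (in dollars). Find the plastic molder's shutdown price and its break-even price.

AVC = 85 - 18q + q^2; minimized at q = 9, giving min AVC = $4. That is the shutdown price.
ATC = 484/q + 85 - 18q + q^2. Setting dATC/dq = −484/q^2 − 18 + 2q = 0 gives q = 11 (since 2·11^3 − 18·11^2 = 484).
min ATC = 484/11 + 85 − 18·11 + 11^2 = $52. That is the break-even price.
For $4 ≤ P < $52 the firm produces at a loss; below $4 it shuts down.

Shutdown price = $4; break-even price = $52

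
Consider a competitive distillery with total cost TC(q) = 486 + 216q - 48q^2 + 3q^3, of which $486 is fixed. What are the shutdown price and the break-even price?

Shutdown price = $24; break-even price = $81

Shutdown price = min AVC. AVC = 216 - 48q + 3q^2, with vertex at q = 8 and minimum $24.
ATC = 486/q + 216 - 48q + 3q^2. Setting dATC/dq = −486/q^2 − 48 + 6q = 0 gives q = 9 (since 6·9^3 − 48·9^2 = 486).
min ATC = 486/9 + 216 − 48·9 + 3·9^2 = $81. That is the break-even price.
For $24 ≤ P < $81 the firm produces at a loss; below $24 it shuts down.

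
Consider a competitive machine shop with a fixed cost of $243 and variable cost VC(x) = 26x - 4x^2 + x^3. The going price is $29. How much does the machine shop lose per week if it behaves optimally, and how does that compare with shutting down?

Profit = -$225 at x = 3

AVC = 26 - 4x + x^2 has its minimum $22 at x = 2; price $29 clears that bar, so the firm operates.
MC = 26 - 8x + 3x^2. Setting P = MC and taking the root on the rising branch gives x* = 3.
TR = 29·3 = 87. TC = 243 + 69 = 312. Profit = 87 − 312 = -$225.
That loss of $225 beats the $243 the firm would lose by shutting down; producing recovers $18 of fixed cost.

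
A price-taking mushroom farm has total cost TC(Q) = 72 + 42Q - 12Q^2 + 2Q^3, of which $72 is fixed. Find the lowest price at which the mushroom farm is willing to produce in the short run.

Short-run supply begins at min AVC. From VC = 42Q - 12Q^2 + 2Q^3, AVC = 42 - 12Q + 2Q^2.
dAVC/dQ = -12 + 4Q = 0 gives Q = 3. min AVC = 42 - 12·3 + 2·3^2 = 24.
For P < $24 the firm produces nothing.

$24 per unit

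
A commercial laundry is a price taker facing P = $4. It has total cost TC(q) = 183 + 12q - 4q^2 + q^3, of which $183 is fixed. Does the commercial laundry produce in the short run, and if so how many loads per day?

Shut down

Strip out fixed cost: VC = 12q - 4q^2 + q^3. Then AVC = 12 - 4q + q^2 and MC = 12 - 8q + 3q^2.
The AVC parabola has its vertex at q = 4/2 = 2, where AVC = 12 - 4·2 + 2^2 = $8.
Since P = $4 < min AVC = $8, price fails to cover variable cost at any output.
Shutting down limits the loss to fixed cost, $183.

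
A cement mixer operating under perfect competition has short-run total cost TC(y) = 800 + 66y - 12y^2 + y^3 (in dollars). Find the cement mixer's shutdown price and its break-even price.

AVC = 66 - 12y + y^2; minimized at y = 6, giving min AVC = $30. That is the shutdown price.
ATC = 800/y + 66 - 12y + y^2. Setting dATC/dy = −800/y^2 − 12 + 2y = 0 gives y = 10 (since 2·10^3 − 12·10^2 = 800).
min ATC = 800/10 + 66 − 12·10 + 10^2 = $126. That is the break-even price.
Between these two prices the firm operates at a loss; above $126 it earns a profit.

Shutdown price = $30; break-even price = $126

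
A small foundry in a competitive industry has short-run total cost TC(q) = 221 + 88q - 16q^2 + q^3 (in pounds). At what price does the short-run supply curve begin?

£24 per unit

Short-run supply begins at min AVC. From VC = 88q - 16q^2 + q^3, AVC = 88 - 16q + q^2.
dAVC/dq = -16 + 2q = 0 gives q = 8. min AVC = 88 - 16·8 + 8^2 = 24.
The firm shuts down for any P below £24.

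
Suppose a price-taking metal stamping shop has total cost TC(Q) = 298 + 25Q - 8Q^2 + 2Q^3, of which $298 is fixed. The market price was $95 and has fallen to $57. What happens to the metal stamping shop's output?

AVC = 25 - 8Q + 2Q^2, minimized at Q = 2 where min AVC = $17. MC = 25 - 16Q + 6Q^2.
At P = $95 ≥ min AVC, set P = MC on the rising branch: Q = 5.
At P = $57 ≥ min AVC, set P = MC: Q = 4. The firm stays open but cuts output.

Output falls from 5 to 4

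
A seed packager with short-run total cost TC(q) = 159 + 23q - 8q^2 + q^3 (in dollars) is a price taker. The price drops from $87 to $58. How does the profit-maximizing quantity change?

Output falls from 8 to 7

MC = 23 - 16q + 3q^2; the shutdown threshold is min AVC = $7 (at q = 4).
With P = $87 above the shutdown price, P = MC gives q = 8.
At P = $58 ≥ min AVC, set P = MC: q = 7. The firm stays open but cuts output.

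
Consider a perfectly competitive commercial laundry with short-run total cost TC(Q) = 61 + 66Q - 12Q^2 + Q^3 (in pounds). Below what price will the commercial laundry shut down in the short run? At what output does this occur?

The shutdown price is the minimum of AVC. VC = 66Q - 12Q^2 + Q^3, so AVC = 66 - 12Q + Q^2.
dAVC/dQ = -12 + 2Q = 0 gives Q = 6. min AVC = 66 - 12·6 + 6^2 = 30.
So the shutdown price is £30.

£30 per unit, at Q = 6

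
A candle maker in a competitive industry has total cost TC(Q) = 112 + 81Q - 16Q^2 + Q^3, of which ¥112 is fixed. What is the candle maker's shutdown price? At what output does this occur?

Short-run supply begins at min AVC. From VC = 81Q - 16Q^2 + Q^3, AVC = 81 - 16Q + Q^2.
dAVC/dQ = -16 + 2Q = 0 gives Q = 8. min AVC = 81 - 16·8 + 8^2 = 17.
So the shutdown price is ¥17.

¥17 per unit, at Q = 8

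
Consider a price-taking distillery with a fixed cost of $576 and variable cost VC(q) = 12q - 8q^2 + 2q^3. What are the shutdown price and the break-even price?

Shutdown price = $4; break-even price = $132

Shutdown price = min AVC. AVC = 12 - 8q + 2q^2, with vertex at q = 2 and minimum $4.
ATC = 576/q + 12 - 8q + 2q^2. Setting dATC/dq = −576/q^2 − 8 + 4q = 0 gives q = 6 (since 4·6^3 − 8·6^2 = 576).
min ATC = 576/6 + 12 − 8·6 + 2·6^2 = $132. That is the break-even price.
For $4 ≤ P < $132 the firm produces at a loss; below $4 it shuts down.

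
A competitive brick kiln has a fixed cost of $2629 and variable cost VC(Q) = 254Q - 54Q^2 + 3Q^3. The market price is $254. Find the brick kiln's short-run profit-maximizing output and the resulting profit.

AVC = 254 - 54Q + 3Q^2; min AVC = $11 at Q = 9. Since P = $254 ≥ min AVC, the firm produces.
With MC = 254 - 108Q + 9Q^2, P = MC on the upward-sloping part at Q* = 12.
TR = 254·12 = 3048. TC = 2629 + 456 = 3085. Profit = 3048 − 3085 = -$37.
That loss of $37 beats the $2629 the firm would lose by shutting down; producing recovers $2592 of fixed cost.

Profit = -$37 at Q = 12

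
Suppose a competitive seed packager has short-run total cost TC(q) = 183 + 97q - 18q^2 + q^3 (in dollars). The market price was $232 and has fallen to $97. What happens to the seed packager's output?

AVC = 97 - 18q + q^2, minimized at q = 9 where min AVC = $16. MC = 97 - 36q + 3q^2.
With P = $232 above the shutdown price, P = MC gives q = 15.
At P = $97 ≥ min AVC, set P = MC: q = 12. The firm stays open but cuts output.

Output falls from 15 to 12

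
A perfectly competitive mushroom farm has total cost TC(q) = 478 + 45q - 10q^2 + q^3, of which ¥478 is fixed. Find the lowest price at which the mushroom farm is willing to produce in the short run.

¥20 per unit

Short-run supply begins at min AVC. From VC = 45q - 10q^2 + q^3, AVC = 45 - 10q + q^2.
dAVC/dq = -10 + 2q = 0 gives q = 5. min AVC = 45 - 10·5 + 5^2 = 20.
So the shutdown price is ¥20.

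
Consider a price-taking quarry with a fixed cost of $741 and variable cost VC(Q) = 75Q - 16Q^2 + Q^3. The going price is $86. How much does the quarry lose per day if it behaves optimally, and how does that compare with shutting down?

AVC = 75 - 16Q + Q^2; min AVC = $11 at Q = 8. Since P = $86 ≥ min AVC, the firm produces.
MC = 75 - 32Q + 3Q^2. Setting P = MC and taking the root on the rising branch gives Q* = 11.
TR = 86·11 = 946. TC = 741 + 220 = 961. Profit = 946 − 961 = -$15.
That loss of $15 beats the $741 the firm would lose by shutting down; producing recovers $726 of fixed cost.

Profit = -$15 at Q = 11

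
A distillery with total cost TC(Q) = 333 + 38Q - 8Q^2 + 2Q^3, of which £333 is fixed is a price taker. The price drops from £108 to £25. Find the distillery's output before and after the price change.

Output falls from 5 to 0 (the firm shuts down)

AVC = 38 - 8Q + 2Q^2, minimized at Q = 2 where min AVC = £30. MC = 38 - 16Q + 6Q^2.
With P = £108 above the shutdown price, P = MC gives Q = 5.
At P = £25 < min AVC = £30, price no longer covers variable cost at any output, so the firm shuts down: Q = 0.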